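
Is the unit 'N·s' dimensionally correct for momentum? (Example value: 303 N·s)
Yes

momentum has SI base units: kg * m / s
N·s reduces to the same SI base units, so it is a valid unit for momentum.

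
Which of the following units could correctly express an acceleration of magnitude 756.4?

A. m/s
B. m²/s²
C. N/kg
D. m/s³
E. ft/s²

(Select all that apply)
C, E

acceleration has SI base units: m / s^2

Checking each option against m / s^2:
  A. m/s: ✗ does not match
  B. m²/s²: ✗ does not match
  C. N/kg: ✓ matches
  D. m/s³: ✗ does not match
  E. ft/s²: ✓ matches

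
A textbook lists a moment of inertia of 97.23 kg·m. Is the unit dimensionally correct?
No

moment of inertia has SI base units: kg * m^2
kg·m does NOT reduce to kg * m^2; a valid unit for moment of inertia would be e.g. kg·m².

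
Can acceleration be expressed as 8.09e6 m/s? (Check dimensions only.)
No

acceleration has SI base units: m / s^2
m/s does NOT reduce to m / s^2; a valid unit for acceleration would be e.g. m/s².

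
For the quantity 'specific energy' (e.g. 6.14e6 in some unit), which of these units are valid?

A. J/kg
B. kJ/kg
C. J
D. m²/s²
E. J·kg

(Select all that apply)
A, B, D

specific energy has SI base units: m^2 / s^2

Checking each option against m^2 / s^2:
  A. J/kg: ✓ matches
  B. kJ/kg: ✓ matches
  C. J: ✗ does not match
  D. m²/s²: ✓ matches
  E. J·kg: ✗ does not match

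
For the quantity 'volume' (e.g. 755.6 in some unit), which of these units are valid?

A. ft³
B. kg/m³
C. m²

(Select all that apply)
A

volume has SI base units: m^3

Checking each option against m^3:
  A. ft³: ✓ matches
  B. kg/m³: ✗ does not match
  C. m²: ✗ does not match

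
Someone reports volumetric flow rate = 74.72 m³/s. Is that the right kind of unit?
Yes

volumetric flow rate has SI base units: m^3 / s
m³/s reduces to the same SI base units, so it is a valid unit for volumetric flow rate.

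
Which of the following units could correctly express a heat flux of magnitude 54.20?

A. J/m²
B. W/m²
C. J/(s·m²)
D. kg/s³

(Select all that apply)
B, C, D

heat flux has SI base units: kg / s^3

Checking each option against kg / s^3:
  A. J/m²: ✗ does not match
  B. W/m²: ✓ matches
  C. J/(s·m²): ✓ matches
  D. kg/s³: ✓ matches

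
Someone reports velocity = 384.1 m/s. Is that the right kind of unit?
Yes

velocity has SI base units: m / s
m/s reduces to the same SI base units, so it is a valid unit for velocity.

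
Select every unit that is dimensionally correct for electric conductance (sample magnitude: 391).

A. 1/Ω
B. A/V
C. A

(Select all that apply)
A, B

electric conductance has SI base units: A^2 * s^3 / (kg * m^2)

Checking each option against A^2 * s^3 / (kg * m^2):
  A. 1/Ω: ✓ matches
  B. A/V: ✓ matches
  C. A: ✗ does not match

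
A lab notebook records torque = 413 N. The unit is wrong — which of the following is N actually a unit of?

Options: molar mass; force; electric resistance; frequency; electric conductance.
force

torque should have units dimensionally equivalent to kg * m^2 / s^2 (e.g. N·m).
The given unit 'N' reduces to kg * m / s^2. Of the listed options, that is the dimensionality of force.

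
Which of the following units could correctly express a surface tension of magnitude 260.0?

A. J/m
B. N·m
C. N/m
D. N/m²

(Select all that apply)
C

surface tension has SI base units: kg / s^2

Checking each option against kg / s^2:
  A. J/m: ✗ does not match
  B. N·m: ✗ does not match
  C. N/m: ✓ matches
  D. N/m²: ✗ does not match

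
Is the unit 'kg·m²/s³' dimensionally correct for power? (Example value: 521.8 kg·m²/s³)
Yes

power has SI base units: kg * m^2 / s^3
kg·m²/s³ reduces to the same SI base units, so it is a valid unit for power.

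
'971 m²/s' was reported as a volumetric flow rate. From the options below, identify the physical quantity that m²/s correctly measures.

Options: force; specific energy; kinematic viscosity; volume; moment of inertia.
kinematic viscosity

volumetric flow rate should have units dimensionally equivalent to m^3 / s (e.g. m³/s).
The given unit 'm²/s' reduces to m^2 / s. Of the listed options, that is the dimensionality of kinematic viscosity.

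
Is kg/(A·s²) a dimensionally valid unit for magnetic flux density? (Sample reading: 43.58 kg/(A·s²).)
Yes

magnetic flux density has SI base units: kg / (A * s^2)
kg/(A·s²) reduces to the same SI base units, so it is a valid unit for magnetic flux density.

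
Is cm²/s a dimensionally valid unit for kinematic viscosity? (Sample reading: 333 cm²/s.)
Yes

kinematic viscosity has SI base units: m^2 / s
cm²/s reduces to the same SI base units, so it is a valid unit for kinematic viscosity.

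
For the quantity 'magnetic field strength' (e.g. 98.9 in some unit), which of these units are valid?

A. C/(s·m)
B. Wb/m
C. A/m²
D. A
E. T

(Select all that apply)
A

magnetic field strength has SI base units: A / m

Checking each option against A / m:
  A. C/(s·m): ✓ matches
  B. Wb/m: ✗ does not match
  C. A/m²: ✗ does not match
  D. A: ✗ does not match
  E. T: ✗ does not match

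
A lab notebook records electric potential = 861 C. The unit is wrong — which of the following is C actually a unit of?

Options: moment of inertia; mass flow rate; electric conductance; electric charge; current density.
electric charge

electric potential should have units dimensionally equivalent to kg * m^2 / (A * s^3) (e.g. V).
The given unit 'C' reduces to A * s. Of the listed options, that is the dimensionality of electric charge.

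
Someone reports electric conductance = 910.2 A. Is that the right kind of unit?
No

electric conductance has SI base units: A^2 * s^3 / (kg * m^2)
A does NOT reduce to A^2 * s^3 / (kg * m^2); a valid unit for electric conductance would be e.g. S.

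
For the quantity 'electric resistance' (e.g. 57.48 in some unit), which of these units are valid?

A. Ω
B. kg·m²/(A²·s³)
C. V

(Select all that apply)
A, B

electric resistance has SI base units: kg * m^2 / (A^2 * s^3)

Checking each option against kg * m^2 / (A^2 * s^3):
  A. Ω: ✓ matches
  B. kg·m²/(A²·s³): ✓ matches
  C. V: ✗ does not match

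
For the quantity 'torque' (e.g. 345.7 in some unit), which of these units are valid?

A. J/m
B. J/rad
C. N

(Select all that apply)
B

torque has SI base units: kg * m^2 / s^2

Checking each option against kg * m^2 / s^2:
  A. J/m: ✗ does not match
  B. J/rad: ✓ matches
  C. N: ✗ does not match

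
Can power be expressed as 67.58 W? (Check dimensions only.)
Yes

power has SI base units: kg * m^2 / s^3
W reduces to the same SI base units, so it is a valid unit for power.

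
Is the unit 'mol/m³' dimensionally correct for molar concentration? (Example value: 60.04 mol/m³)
Yes

molar concentration has SI base units: mol / m^3
mol/m³ reduces to the same SI base units, so it is a valid unit for molar concentration.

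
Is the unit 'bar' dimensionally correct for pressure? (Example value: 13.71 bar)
Yes

pressure has SI base units: kg / (m * s^2)
bar reduces to the same SI base units, so it is a valid unit for pressure.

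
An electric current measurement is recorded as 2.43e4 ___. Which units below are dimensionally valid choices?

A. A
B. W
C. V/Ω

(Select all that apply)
A, C

electric current has SI base units: A

Checking each option against A:
  A. A: ✓ matches
  B. W: ✗ does not match
  C. V/Ω: ✓ matches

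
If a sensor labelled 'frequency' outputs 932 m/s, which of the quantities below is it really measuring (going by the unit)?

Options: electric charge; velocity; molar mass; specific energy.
velocity

frequency should have units dimensionally equivalent to 1 / s (e.g. Hz).
The given unit 'm/s' reduces to m / s. Of the listed options, that is the dimensionality of velocity.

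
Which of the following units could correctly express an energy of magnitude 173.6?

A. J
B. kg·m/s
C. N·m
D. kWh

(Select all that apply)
A, C, D

energy has SI base units: kg * m^2 / s^2

Checking each option against kg * m^2 / s^2:
  A. J: ✓ matches
  B. kg·m/s: ✗ does not match
  C. N·m: ✓ matches
  D. kWh: ✓ matches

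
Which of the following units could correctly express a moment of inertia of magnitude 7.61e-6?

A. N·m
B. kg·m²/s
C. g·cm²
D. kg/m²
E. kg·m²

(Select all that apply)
C, E

moment of inertia has SI base units: kg * m^2

Checking each option against kg * m^2:
  A. N·m: ✗ does not match
  B. kg·m²/s: ✗ does not match
  C. g·cm²: ✓ matches
  D. kg/m²: ✗ does not match
  E. kg·m²: ✓ matches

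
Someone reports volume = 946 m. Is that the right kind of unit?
No

volume has SI base units: m^3
m does NOT reduce to m^3; a valid unit for volume would be e.g. m³.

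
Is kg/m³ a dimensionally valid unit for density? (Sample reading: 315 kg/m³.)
Yes

density has SI base units: kg / m^3
kg/m³ reduces to the same SI base units, so it is a valid unit for density.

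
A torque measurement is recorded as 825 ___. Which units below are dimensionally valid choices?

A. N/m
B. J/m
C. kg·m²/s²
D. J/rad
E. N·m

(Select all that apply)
C, D, E

torque has SI base units: kg * m^2 / s^2

Checking each option against kg * m^2 / s^2:
  A. N/m: ✗ does not match
  B. J/m: ✗ does not match
  C. kg·m²/s²: ✓ matches
  D. J/rad: ✓ matches
  E. N·m: ✓ matches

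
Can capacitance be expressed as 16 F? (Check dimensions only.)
Yes

capacitance has SI base units: A^2 * s^4 / (kg * m^2)
F reduces to the same SI base units, so it is a valid unit for capacitance.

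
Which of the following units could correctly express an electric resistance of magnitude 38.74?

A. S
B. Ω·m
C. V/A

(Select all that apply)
C

electric resistance has SI base units: kg * m^2 / (A^2 * s^3)

Checking each option against kg * m^2 / (A^2 * s^3):
  A. S: ✗ does not match
  B. Ω·m: ✗ does not match
  C. V/A: ✓ matches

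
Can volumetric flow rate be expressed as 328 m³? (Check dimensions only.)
No

volumetric flow rate has SI base units: m^3 / s
m³ does NOT reduce to m^3 / s; a valid unit for volumetric flow rate would be e.g. m³/s.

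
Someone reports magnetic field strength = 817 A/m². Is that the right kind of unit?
No

magnetic field strength has SI base units: A / m
A/m² does NOT reduce to A / m; a valid unit for magnetic field strength would be e.g. A/m.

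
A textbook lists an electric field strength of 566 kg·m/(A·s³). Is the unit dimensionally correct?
Yes

electric field strength has SI base units: kg * m / (A * s^3)
kg·m/(A·s³) reduces to the same SI base units, so it is a valid unit for electric field strength.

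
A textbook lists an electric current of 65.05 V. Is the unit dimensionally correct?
No

electric current has SI base units: A
V does NOT reduce to A; a valid unit for electric current would be e.g. A.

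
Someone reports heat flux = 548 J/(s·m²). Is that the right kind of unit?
Yes

heat flux has SI base units: kg / s^3
J/(s·m²) reduces to the same SI base units, so it is a valid unit for heat flux.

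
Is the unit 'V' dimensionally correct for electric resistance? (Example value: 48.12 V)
No

electric resistance has SI base units: kg * m^2 / (A^2 * s^3)
V does NOT reduce to kg * m^2 / (A^2 * s^3); a valid unit for electric resistance would be e.g. Ω.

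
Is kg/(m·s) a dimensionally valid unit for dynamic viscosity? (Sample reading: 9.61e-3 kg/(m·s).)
Yes

dynamic viscosity has SI base units: kg / (m * s)
kg/(m·s) reduces to the same SI base units, so it is a valid unit for dynamic viscosity.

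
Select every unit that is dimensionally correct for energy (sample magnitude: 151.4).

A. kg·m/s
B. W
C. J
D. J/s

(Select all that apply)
C

energy has SI base units: kg * m^2 / s^2

Checking each option against kg * m^2 / s^2:
  A. kg·m/s: ✗ does not match
  B. W: ✗ does not match
  C. J: ✓ matches
  D. J/s: ✗ does not match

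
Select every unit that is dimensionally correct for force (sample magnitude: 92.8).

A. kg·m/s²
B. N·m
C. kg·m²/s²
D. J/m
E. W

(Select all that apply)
A, D

force has SI base units: kg * m / s^2

Checking each option against kg * m / s^2:
  A. kg·m/s²: ✓ matches
  B. N·m: ✗ does not match
  C. kg·m²/s²: ✗ does not match
  D. J/m: ✓ matches
  E. W: ✗ does not match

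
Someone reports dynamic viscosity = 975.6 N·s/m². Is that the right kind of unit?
Yes

dynamic viscosity has SI base units: kg / (m * s)
N·s/m² reduces to the same SI base units, so it is a valid unit for dynamic viscosity.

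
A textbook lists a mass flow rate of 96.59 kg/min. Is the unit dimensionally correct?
Yes

mass flow rate has SI base units: kg / s
kg/min reduces to the same SI base units, so it is a valid unit for mass flow rate.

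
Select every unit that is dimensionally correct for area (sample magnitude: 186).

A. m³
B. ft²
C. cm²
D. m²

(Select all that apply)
B, C, D

area has SI base units: m^2

Checking each option against m^2:
  A. m³: ✗ does not match
  B. ft²: ✓ matches
  C. cm²: ✓ matches
  D. m²: ✓ matches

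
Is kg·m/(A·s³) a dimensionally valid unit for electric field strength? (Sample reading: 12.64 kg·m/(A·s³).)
Yes

electric field strength has SI base units: kg * m / (A * s^3)
kg·m/(A·s³) reduces to the same SI base units, so it is a valid unit for electric field strength.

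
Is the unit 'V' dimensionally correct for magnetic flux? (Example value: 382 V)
No

magnetic flux has SI base units: kg * m^2 / (A * s^2)
V does NOT reduce to kg * m^2 / (A * s^2); a valid unit for magnetic flux would be e.g. Wb.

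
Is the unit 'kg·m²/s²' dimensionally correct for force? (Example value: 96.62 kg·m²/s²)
No

force has SI base units: kg * m / s^2
kg·m²/s² does NOT reduce to kg * m / s^2; a valid unit for force would be e.g. N.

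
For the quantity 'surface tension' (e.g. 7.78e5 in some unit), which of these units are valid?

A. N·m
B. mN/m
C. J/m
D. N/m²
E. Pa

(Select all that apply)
B

surface tension has SI base units: kg / s^2

Checking each option against kg / s^2:
  A. N·m: ✗ does not match
  B. mN/m: ✓ matches
  C. J/m: ✗ does not match
  D. N/m²: ✗ does not match
  E. Pa: ✗ does not match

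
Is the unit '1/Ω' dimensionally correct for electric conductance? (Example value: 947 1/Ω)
Yes

electric conductance has SI base units: A^2 * s^3 / (kg * m^2)
1/Ω reduces to the same SI base units, so it is a valid unit for electric conductance.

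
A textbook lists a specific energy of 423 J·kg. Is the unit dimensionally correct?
No

specific energy has SI base units: m^2 / s^2
J·kg does NOT reduce to m^2 / s^2; a valid unit for specific energy would be e.g. J/kg.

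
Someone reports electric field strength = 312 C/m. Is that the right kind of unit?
No

electric field strength has SI base units: kg * m / (A * s^3)
C/m does NOT reduce to kg * m / (A * s^3); a valid unit for electric field strength would be e.g. V/m.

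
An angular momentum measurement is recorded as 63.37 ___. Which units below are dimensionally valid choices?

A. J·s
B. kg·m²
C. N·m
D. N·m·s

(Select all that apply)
A, D

angular momentum has SI base units: kg * m^2 / s

Checking each option against kg * m^2 / s:
  A. J·s: ✓ matches
  B. kg·m²: ✗ does not match
  C. N·m: ✗ does not match
  D. N·m·s: ✓ matches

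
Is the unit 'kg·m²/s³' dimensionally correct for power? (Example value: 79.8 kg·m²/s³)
Yes

power has SI base units: kg * m^2 / s^3
kg·m²/s³ reduces to the same SI base units, so it is a valid unit for power.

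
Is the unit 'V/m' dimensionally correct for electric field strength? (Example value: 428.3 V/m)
Yes

electric field strength has SI base units: kg * m / (A * s^3)
V/m reduces to the same SI base units, so it is a valid unit for electric field strength.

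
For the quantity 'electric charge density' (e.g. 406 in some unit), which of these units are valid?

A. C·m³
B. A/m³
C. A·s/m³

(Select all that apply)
C

electric charge density has SI base units: A * s / m^3

Checking each option against A * s / m^3:
  A. C·m³: ✗ does not match
  B. A/m³: ✗ does not match
  C. A·s/m³: ✓ matches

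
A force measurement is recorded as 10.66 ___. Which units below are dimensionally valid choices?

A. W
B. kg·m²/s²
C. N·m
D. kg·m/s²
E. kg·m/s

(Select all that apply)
D

force has SI base units: kg * m / s^2

Checking each option against kg * m / s^2:
  A. W: ✗ does not match
  B. kg·m²/s²: ✗ does not match
  C. N·m: ✗ does not match
  D. kg·m/s²: ✓ matches
  E. kg·m/s: ✗ does not match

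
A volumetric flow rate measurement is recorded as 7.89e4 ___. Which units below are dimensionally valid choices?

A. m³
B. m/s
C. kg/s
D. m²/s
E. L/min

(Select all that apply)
E

volumetric flow rate has SI base units: m^3 / s

Checking each option against m^3 / s:
  A. m³: ✗ does not match
  B. m/s: ✗ does not match
  C. kg/s: ✗ does not match
  D. m²/s: ✗ does not match
  E. L/min: ✓ matches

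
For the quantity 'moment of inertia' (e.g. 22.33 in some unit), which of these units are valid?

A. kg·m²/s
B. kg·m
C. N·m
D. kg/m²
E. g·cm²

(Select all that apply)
E

moment of inertia has SI base units: kg * m^2

Checking each option against kg * m^2:
  A. kg·m²/s: ✗ does not match
  B. kg·m: ✗ does not match
  C. N·m: ✗ does not match
  D. kg/m²: ✗ does not match
  E. g·cm²: ✓ matches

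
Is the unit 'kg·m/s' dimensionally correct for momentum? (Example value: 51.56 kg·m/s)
Yes

momentum has SI base units: kg * m / s
kg·m/s reduces to the same SI base units, so it is a valid unit for momentum.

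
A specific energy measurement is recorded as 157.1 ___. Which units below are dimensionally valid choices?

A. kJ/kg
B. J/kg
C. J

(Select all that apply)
A, B

specific energy has SI base units: m^2 / s^2

Checking each option against m^2 / s^2:
  A. kJ/kg: ✓ matches
  B. J/kg: ✓ matches
  C. J: ✗ does not match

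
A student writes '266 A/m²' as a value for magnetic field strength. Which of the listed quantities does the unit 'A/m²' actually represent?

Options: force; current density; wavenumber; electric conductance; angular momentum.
current density

magnetic field strength should have units dimensionally equivalent to A / m (e.g. A/m).
The given unit 'A/m²' reduces to A / m^2. Of the listed options, that is the dimensionality of current density.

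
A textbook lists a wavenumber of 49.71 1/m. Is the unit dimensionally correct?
Yes

wavenumber has SI base units: 1 / m
1/m reduces to the same SI base units, so it is a valid unit for wavenumber.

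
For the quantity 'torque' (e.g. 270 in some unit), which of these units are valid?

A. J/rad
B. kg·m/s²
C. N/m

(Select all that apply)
A

torque has SI base units: kg * m^2 / s^2

Checking each option against kg * m^2 / s^2:
  A. J/rad: ✓ matches
  B. kg·m/s²: ✗ does not match
  C. N/m: ✗ does not match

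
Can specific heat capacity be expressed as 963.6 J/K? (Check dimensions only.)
No

specific heat capacity has SI base units: m^2 / (s^2 * K)
J/K does NOT reduce to m^2 / (s^2 * K); a valid unit for specific heat capacity would be e.g. J/(kg·K).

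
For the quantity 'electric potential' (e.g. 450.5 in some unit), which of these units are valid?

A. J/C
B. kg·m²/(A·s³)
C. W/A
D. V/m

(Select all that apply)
A, B, C

electric potential has SI base units: kg * m^2 / (A * s^3)

Checking each option against kg * m^2 / (A * s^3):
  A. J/C: ✓ matches
  B. kg·m²/(A·s³): ✓ matches
  C. W/A: ✓ matches
  D. V/m: ✗ does not match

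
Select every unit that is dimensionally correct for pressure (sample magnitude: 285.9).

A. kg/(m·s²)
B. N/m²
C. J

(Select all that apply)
A, B

pressure has SI base units: kg / (m * s^2)

Checking each option against kg / (m * s^2):
  A. kg/(m·s²): ✓ matches
  B. N/m²: ✓ matches
  C. J: ✗ does not match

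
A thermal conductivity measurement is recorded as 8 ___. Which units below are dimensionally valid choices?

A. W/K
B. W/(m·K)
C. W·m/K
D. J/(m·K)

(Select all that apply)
B

thermal conductivity has SI base units: kg * m / (s^3 * K)

Checking each option against kg * m / (s^3 * K):
  A. W/K: ✗ does not match
  B. W/(m·K): ✓ matches
  C. W·m/K: ✗ does not match
  D. J/(m·K): ✗ does not match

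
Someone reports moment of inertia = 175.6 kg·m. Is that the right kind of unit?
No

moment of inertia has SI base units: kg * m^2
kg·m does NOT reduce to kg * m^2; a valid unit for moment of inertia would be e.g. kg·m².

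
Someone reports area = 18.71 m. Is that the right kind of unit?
No

area has SI base units: m^2
m does NOT reduce to m^2; a valid unit for area would be e.g. m².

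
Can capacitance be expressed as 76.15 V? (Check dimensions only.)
No

capacitance has SI base units: A^2 * s^4 / (kg * m^2)
V does NOT reduce to A^2 * s^4 / (kg * m^2); a valid unit for capacitance would be e.g. F.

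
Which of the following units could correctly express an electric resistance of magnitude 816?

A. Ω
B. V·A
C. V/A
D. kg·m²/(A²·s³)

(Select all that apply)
A, C, D

electric resistance has SI base units: kg * m^2 / (A^2 * s^3)

Checking each option against kg * m^2 / (A^2 * s^3):
  A. Ω: ✓ matches
  B. V·A: ✗ does not match
  C. V/A: ✓ matches
  D. kg·m²/(A²·s³): ✓ matches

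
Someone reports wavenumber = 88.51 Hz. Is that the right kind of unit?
No

wavenumber has SI base units: 1 / m
Hz does NOT reduce to 1 / m; a valid unit for wavenumber would be e.g. 1/m.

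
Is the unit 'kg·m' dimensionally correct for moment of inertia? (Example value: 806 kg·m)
No

moment of inertia has SI base units: kg * m^2
kg·m does NOT reduce to kg * m^2; a valid unit for moment of inertia would be e.g. kg·m².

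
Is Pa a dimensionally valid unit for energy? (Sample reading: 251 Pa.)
No

energy has SI base units: kg * m^2 / s^2
Pa does NOT reduce to kg * m^2 / s^2; a valid unit for energy would be e.g. J.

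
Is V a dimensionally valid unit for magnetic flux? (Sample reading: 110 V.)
No

magnetic flux has SI base units: kg * m^2 / (A * s^2)
V does NOT reduce to kg * m^2 / (A * s^2); a valid unit for magnetic flux would be e.g. Wb.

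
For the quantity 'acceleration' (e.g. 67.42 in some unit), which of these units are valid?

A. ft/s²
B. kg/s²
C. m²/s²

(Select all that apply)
A

acceleration has SI base units: m / s^2

Checking each option against m / s^2:
  A. ft/s²: ✓ matches
  B. kg/s²: ✗ does not match
  C. m²/s²: ✗ does not match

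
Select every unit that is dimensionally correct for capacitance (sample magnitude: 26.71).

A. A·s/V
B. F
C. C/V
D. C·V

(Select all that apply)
A, B, C

capacitance has SI base units: A^2 * s^4 / (kg * m^2)

Checking each option against A^2 * s^4 / (kg * m^2):
  A. A·s/V: ✓ matches
  B. F: ✓ matches
  C. C/V: ✓ matches
  D. C·V: ✗ does not match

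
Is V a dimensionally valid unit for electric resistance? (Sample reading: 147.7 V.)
No

electric resistance has SI base units: kg * m^2 / (A^2 * s^3)
V does NOT reduce to kg * m^2 / (A^2 * s^3); a valid unit for electric resistance would be e.g. Ω.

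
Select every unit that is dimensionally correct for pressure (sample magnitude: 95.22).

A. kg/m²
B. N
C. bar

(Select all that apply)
C

pressure has SI base units: kg / (m * s^2)

Checking each option against kg / (m * s^2):
  A. kg/m²: ✗ does not match
  B. N: ✗ does not match
  C. bar: ✓ matches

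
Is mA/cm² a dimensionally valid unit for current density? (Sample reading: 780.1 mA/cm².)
Yes

current density has SI base units: A / m^2
mA/cm² reduces to the same SI base units, so it is a valid unit for current density.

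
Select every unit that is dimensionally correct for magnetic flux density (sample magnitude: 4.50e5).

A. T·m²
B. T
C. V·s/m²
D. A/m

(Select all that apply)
B, C

magnetic flux density has SI base units: kg / (A * s^2)

Checking each option against kg / (A * s^2):
  A. T·m²: ✗ does not match
  B. T: ✓ matches
  C. V·s/m²: ✓ matches
  D. A/m: ✗ does not match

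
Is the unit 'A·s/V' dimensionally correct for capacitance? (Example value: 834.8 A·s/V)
Yes

capacitance has SI base units: A^2 * s^4 / (kg * m^2)
A·s/V reduces to the same SI base units, so it is a valid unit for capacitance.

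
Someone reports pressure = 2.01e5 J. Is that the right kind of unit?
No

pressure has SI base units: kg / (m * s^2)
J does NOT reduce to kg / (m * s^2); a valid unit for pressure would be e.g. Pa.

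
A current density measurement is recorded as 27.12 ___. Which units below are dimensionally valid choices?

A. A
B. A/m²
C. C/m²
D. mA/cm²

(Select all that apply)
B, D

current density has SI base units: A / m^2

Checking each option against A / m^2:
  A. A: ✗ does not match
  B. A/m²: ✓ matches
  C. C/m²: ✗ does not match
  D. mA/cm²: ✓ matches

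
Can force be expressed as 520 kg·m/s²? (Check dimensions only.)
Yes

force has SI base units: kg * m / s^2
kg·m/s² reduces to the same SI base units, so it is a valid unit for force.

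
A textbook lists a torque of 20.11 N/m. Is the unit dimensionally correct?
No

torque has SI base units: kg * m^2 / s^2
N/m does NOT reduce to kg * m^2 / s^2; a valid unit for torque would be e.g. N·m.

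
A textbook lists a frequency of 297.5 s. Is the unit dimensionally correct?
No

frequency has SI base units: 1 / s
s does NOT reduce to 1 / s; a valid unit for frequency would be e.g. Hz.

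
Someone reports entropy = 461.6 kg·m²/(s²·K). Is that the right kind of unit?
Yes

entropy has SI base units: kg * m^2 / (s^2 * K)
kg·m²/(s²·K) reduces to the same SI base units, so it is a valid unit for entropy.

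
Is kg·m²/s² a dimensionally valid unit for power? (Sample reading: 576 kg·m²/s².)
No

power has SI base units: kg * m^2 / s^3
kg·m²/s² does NOT reduce to kg * m^2 / s^3; a valid unit for power would be e.g. W.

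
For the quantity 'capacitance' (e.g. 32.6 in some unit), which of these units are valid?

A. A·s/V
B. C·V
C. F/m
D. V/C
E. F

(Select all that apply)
A, E

capacitance has SI base units: A^2 * s^4 / (kg * m^2)

Checking each option against A^2 * s^4 / (kg * m^2):
  A. A·s/V: ✓ matches
  B. C·V: ✗ does not match
  C. F/m: ✗ does not match
  D. V/C: ✗ does not match
  E. F: ✓ matches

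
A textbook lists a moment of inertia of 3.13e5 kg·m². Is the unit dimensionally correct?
Yes

moment of inertia has SI base units: kg * m^2
kg·m² reduces to the same SI base units, so it is a valid unit for moment of inertia.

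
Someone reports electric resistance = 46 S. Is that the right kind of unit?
No

electric resistance has SI base units: kg * m^2 / (A^2 * s^3)
S does NOT reduce to kg * m^2 / (A^2 * s^3); a valid unit for electric resistance would be e.g. Ω.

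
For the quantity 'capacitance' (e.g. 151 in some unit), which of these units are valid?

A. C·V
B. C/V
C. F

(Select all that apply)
B, C

capacitance has SI base units: A^2 * s^4 / (kg * m^2)

Checking each option against A^2 * s^4 / (kg * m^2):
  A. C·V: ✗ does not match
  B. C/V: ✓ matches
  C. F: ✓ matches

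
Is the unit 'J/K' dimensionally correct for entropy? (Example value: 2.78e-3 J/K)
Yes

entropy has SI base units: kg * m^2 / (s^2 * K)
J/K reduces to the same SI base units, so it is a valid unit for entropy.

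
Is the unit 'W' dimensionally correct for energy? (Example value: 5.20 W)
No

energy has SI base units: kg * m^2 / s^2
W does NOT reduce to kg * m^2 / s^2; a valid unit for energy would be e.g. J.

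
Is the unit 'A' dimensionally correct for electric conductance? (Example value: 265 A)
No

electric conductance has SI base units: A^2 * s^3 / (kg * m^2)
A does NOT reduce to A^2 * s^3 / (kg * m^2); a valid unit for electric conductance would be e.g. S.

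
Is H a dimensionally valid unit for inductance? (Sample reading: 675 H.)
Yes

inductance has SI base units: kg * m^2 / (A^2 * s^2)
H reduces to the same SI base units, so it is a valid unit for inductance.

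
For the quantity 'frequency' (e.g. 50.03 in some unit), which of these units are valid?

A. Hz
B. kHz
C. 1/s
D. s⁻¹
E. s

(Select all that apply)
A, B, C, D

frequency has SI base units: 1 / s

Checking each option against 1 / s:
  A. Hz: ✓ matches
  B. kHz: ✓ matches
  C. 1/s: ✓ matches
  D. s⁻¹: ✓ matches
  E. s: ✗ does not match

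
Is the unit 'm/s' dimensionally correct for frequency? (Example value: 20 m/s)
No

frequency has SI base units: 1 / s
m/s does NOT reduce to 1 / s; a valid unit for frequency would be e.g. Hz.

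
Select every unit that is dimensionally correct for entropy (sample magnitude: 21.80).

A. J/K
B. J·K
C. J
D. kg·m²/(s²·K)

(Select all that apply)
A, D

entropy has SI base units: kg * m^2 / (s^2 * K)

Checking each option against kg * m^2 / (s^2 * K):
  A. J/K: ✓ matches
  B. J·K: ✗ does not match
  C. J: ✗ does not match
  D. kg·m²/(s²·K): ✓ matches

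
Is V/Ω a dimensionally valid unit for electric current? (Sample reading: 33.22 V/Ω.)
Yes

electric current has SI base units: A
V/Ω reduces to the same SI base units, so it is a valid unit for electric current.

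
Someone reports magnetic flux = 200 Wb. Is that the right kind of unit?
Yes

magnetic flux has SI base units: kg * m^2 / (A * s^2)
Wb reduces to the same SI base units, so it is a valid unit for magnetic flux.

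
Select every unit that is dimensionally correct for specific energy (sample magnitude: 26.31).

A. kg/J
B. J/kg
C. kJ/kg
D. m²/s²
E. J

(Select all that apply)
B, C, D

specific energy has SI base units: m^2 / s^2

Checking each option against m^2 / s^2:
  A. kg/J: ✗ does not match
  B. J/kg: ✓ matches
  C. kJ/kg: ✓ matches
  D. m²/s²: ✓ matches
  E. J: ✗ does not match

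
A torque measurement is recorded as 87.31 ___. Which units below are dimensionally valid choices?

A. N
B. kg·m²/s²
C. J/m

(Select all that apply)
B

torque has SI base units: kg * m^2 / s^2

Checking each option against kg * m^2 / s^2:
  A. N: ✗ does not match
  B. kg·m²/s²: ✓ matches
  C. J/m: ✗ does not match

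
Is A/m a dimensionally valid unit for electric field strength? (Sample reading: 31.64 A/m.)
No

electric field strength has SI base units: kg * m / (A * s^3)
A/m does NOT reduce to kg * m / (A * s^3); a valid unit for electric field strength would be e.g. V/m.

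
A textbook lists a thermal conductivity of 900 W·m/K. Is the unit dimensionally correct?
No

thermal conductivity has SI base units: kg * m / (s^3 * K)
W·m/K does NOT reduce to kg * m / (s^3 * K); a valid unit for thermal conductivity would be e.g. W/(m·K).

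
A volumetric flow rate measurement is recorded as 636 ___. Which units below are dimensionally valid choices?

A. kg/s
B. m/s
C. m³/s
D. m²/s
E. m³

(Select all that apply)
C

volumetric flow rate has SI base units: m^3 / s

Checking each option against m^3 / s:
  A. kg/s: ✗ does not match
  B. m/s: ✗ does not match
  C. m³/s: ✓ matches
  D. m²/s: ✗ does not match
  E. m³: ✗ does not match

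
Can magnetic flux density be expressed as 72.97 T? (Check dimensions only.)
Yes

magnetic flux density has SI base units: kg / (A * s^2)
T reduces to the same SI base units, so it is a valid unit for magnetic flux density.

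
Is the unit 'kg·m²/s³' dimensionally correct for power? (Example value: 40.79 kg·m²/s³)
Yes

power has SI base units: kg * m^2 / s^3
kg·m²/s³ reduces to the same SI base units, so it is a valid unit for power.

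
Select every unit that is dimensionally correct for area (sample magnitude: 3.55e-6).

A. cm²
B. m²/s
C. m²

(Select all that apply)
A, C

area has SI base units: m^2

Checking each option against m^2:
  A. cm²: ✓ matches
  B. m²/s: ✗ does not match
  C. m²: ✓ matches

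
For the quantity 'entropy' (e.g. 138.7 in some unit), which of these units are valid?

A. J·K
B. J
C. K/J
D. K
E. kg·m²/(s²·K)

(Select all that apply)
E

entropy has SI base units: kg * m^2 / (s^2 * K)

Checking each option against kg * m^2 / (s^2 * K):
  A. J·K: ✗ does not match
  B. J: ✗ does not match
  C. K/J: ✗ does not match
  D. K: ✗ does not match
  E. kg·m²/(s²·K): ✓ matches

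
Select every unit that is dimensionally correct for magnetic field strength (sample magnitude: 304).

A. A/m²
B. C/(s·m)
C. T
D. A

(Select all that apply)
B

magnetic field strength has SI base units: A / m

Checking each option against A / m:
  A. A/m²: ✗ does not match
  B. C/(s·m): ✓ matches
  C. T: ✗ does not match
  D. A: ✗ does not match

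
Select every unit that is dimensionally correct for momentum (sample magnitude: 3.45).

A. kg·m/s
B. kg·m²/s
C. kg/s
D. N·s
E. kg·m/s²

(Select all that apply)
A, D

momentum has SI base units: kg * m / s

Checking each option against kg * m / s:
  A. kg·m/s: ✓ matches
  B. kg·m²/s: ✗ does not match
  C. kg/s: ✗ does not match
  D. N·s: ✓ matches
  E. kg·m/s²: ✗ does not match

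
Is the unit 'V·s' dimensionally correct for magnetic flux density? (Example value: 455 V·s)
No

magnetic flux density has SI base units: kg / (A * s^2)
V·s does NOT reduce to kg / (A * s^2); a valid unit for magnetic flux density would be e.g. T.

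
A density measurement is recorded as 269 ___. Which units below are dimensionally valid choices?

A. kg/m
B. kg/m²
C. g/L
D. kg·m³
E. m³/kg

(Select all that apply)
C

density has SI base units: kg / m^3

Checking each option against kg / m^3:
  A. kg/m: ✗ does not match
  B. kg/m²: ✗ does not match
  C. g/L: ✓ matches
  D. kg·m³: ✗ does not match
  E. m³/kg: ✗ does not match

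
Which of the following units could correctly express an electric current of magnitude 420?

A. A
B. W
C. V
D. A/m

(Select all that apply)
A

electric current has SI base units: A

Checking each option against A:
  A. A: ✓ matches
  B. W: ✗ does not match
  C. V: ✗ does not match
  D. A/m: ✗ does not match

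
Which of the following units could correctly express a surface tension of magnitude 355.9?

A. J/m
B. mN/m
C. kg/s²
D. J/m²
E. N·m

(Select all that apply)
B, C, D

surface tension has SI base units: kg / s^2

Checking each option against kg / s^2:
  A. J/m: ✗ does not match
  B. mN/m: ✓ matches
  C. kg/s²: ✓ matches
  D. J/m²: ✓ matches
  E. N·m: ✗ does not match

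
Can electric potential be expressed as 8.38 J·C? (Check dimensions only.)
No

electric potential has SI base units: kg * m^2 / (A * s^3)
J·C does NOT reduce to kg * m^2 / (A * s^3); a valid unit for electric potential would be e.g. V.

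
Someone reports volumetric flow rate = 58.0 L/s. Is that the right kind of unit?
Yes

volumetric flow rate has SI base units: m^3 / s
L/s reduces to the same SI base units, so it is a valid unit for volumetric flow rate.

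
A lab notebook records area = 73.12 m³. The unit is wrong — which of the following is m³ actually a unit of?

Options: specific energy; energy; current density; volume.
volume

area should have units dimensionally equivalent to m^2 (e.g. m²).
The given unit 'm³' reduces to m^3. Of the listed options, that is the dimensionality of volume.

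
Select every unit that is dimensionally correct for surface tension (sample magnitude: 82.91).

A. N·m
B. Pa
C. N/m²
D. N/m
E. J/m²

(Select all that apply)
D, E

surface tension has SI base units: kg / s^2

Checking each option against kg / s^2:
  A. N·m: ✗ does not match
  B. Pa: ✗ does not match
  C. N/m²: ✗ does not match
  D. N/m: ✓ matches
  E. J/m²: ✓ matches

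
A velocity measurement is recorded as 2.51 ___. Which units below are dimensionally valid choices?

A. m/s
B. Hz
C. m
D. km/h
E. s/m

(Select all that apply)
A, D

velocity has SI base units: m / s

Checking each option against m / s:
  A. m/s: ✓ matches
  B. Hz: ✗ does not match
  C. m: ✗ does not match
  D. km/h: ✓ matches
  E. s/m: ✗ does not match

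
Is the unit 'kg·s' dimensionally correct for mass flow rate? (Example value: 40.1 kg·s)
No

mass flow rate has SI base units: kg / s
kg·s does NOT reduce to kg / s; a valid unit for mass flow rate would be e.g. kg/s.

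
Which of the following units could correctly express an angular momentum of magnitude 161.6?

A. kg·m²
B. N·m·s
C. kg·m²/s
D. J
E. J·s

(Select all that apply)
B, C, E

angular momentum has SI base units: kg * m^2 / s

Checking each option against kg * m^2 / s:
  A. kg·m²: ✗ does not match
  B. N·m·s: ✓ matches
  C. kg·m²/s: ✓ matches
  D. J: ✗ does not match
  E. J·s: ✓ matches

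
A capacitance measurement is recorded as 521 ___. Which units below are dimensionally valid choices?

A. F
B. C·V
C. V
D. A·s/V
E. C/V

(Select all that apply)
A, D, E

capacitance has SI base units: A^2 * s^4 / (kg * m^2)

Checking each option against A^2 * s^4 / (kg * m^2):
  A. F: ✓ matches
  B. C·V: ✗ does not match
  C. V: ✗ does not match
  D. A·s/V: ✓ matches
  E. C/V: ✓ matches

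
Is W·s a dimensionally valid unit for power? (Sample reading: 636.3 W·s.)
No

power has SI base units: kg * m^2 / s^3
W·s does NOT reduce to kg * m^2 / s^3; a valid unit for power would be e.g. W.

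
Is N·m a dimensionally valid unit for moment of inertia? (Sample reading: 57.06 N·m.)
No

moment of inertia has SI base units: kg * m^2
N·m does NOT reduce to kg * m^2; a valid unit for moment of inertia would be e.g. kg·m².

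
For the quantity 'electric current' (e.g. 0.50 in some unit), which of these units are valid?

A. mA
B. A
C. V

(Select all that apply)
A, B

electric current has SI base units: A

Checking each option against A:
  A. mA: ✓ matches
  B. A: ✓ matches
  C. V: ✗ does not match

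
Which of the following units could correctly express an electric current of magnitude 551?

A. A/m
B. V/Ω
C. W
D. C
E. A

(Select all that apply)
B, E

electric current has SI base units: A

Checking each option against A:
  A. A/m: ✗ does not match
  B. V/Ω: ✓ matches
  C. W: ✗ does not match
  D. C: ✗ does not match
  E. A: ✓ matches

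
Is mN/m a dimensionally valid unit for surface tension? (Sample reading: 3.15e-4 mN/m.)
Yes

surface tension has SI base units: kg / s^2
mN/m reduces to the same SI base units, so it is a valid unit for surface tension.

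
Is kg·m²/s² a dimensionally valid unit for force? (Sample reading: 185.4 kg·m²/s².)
No

force has SI base units: kg * m / s^2
kg·m²/s² does NOT reduce to kg * m / s^2; a valid unit for force would be e.g. N.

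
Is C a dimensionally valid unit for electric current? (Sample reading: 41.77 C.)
No

electric current has SI base units: A
C does NOT reduce to A; a valid unit for electric current would be e.g. A.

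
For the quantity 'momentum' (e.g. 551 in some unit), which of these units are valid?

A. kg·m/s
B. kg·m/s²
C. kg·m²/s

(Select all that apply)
A

momentum has SI base units: kg * m / s

Checking each option against kg * m / s:
  A. kg·m/s: ✓ matches
  B. kg·m/s²: ✗ does not match
  C. kg·m²/s: ✗ does not match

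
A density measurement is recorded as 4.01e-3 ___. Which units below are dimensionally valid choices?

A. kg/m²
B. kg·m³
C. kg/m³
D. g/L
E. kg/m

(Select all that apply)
C, D

density has SI base units: kg / m^3

Checking each option against kg / m^3:
  A. kg/m²: ✗ does not match
  B. kg·m³: ✗ does not match
  C. kg/m³: ✓ matches
  D. g/L: ✓ matches
  E. kg/m: ✗ does not match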